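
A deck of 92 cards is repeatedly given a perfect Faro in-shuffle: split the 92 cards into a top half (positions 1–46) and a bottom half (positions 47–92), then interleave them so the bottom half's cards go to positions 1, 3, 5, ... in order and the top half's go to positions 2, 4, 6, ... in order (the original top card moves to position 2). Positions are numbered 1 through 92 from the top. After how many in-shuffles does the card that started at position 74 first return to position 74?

10

Follow position 74 under repeated in-shuffles:
74 → 55 → 17 → 34 → 68 → 43 → 86 → 79 → 65 → 37 → 74
It first returns after 10 in-shuffles.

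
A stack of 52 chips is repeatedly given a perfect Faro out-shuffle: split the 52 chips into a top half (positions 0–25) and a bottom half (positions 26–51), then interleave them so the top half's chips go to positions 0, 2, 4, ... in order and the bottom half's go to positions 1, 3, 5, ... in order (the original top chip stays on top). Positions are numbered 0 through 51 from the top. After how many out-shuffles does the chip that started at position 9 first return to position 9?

Follow position 9 under repeated out-shuffles:
9 → 18 → 36 → 21 → 42 → 33 → 15 → 30 → 9
It first returns after 8 out-shuffles.

8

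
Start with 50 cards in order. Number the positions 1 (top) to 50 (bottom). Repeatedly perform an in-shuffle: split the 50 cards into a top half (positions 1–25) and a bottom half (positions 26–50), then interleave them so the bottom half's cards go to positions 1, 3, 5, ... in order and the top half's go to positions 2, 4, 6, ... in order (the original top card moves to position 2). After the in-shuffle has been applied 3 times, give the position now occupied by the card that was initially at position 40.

14

Track the card's position through each in-shuffle:
40 → 29 → 7 → 14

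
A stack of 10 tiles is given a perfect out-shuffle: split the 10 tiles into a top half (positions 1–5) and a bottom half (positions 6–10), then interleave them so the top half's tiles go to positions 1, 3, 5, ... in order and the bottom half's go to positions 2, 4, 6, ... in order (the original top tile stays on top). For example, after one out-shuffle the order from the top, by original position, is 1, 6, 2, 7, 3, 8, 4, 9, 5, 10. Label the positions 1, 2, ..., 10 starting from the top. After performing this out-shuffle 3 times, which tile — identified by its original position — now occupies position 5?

6

Work backwards from position 5, undoing one out-shuffle at a time:
5 ← 3 ← 2 ← 6
So the tile now at position 5 started at position 6.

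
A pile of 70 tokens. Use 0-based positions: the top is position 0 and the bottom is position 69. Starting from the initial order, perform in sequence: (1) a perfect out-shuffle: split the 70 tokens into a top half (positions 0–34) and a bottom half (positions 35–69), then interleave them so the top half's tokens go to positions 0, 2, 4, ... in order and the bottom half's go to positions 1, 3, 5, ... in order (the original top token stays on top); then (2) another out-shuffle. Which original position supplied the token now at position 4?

1

Undo the operations in reverse order, starting from position 4:
  undo op 2 (out-shuffle, from top half): 4 ← 2
  undo op 1 (out-shuffle, from top half): 2 ← 1
So the token at position 4 came from original position 1.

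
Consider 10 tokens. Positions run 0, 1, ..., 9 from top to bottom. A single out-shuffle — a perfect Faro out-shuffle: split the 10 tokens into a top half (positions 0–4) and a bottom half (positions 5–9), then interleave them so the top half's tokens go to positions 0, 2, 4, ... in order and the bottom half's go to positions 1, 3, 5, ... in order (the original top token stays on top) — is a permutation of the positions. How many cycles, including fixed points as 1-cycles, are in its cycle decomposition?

Trace each unvisited position around until it returns:
(0) (1 2 4 8 7 5) (3 6) (9)
4 cycles in total.

4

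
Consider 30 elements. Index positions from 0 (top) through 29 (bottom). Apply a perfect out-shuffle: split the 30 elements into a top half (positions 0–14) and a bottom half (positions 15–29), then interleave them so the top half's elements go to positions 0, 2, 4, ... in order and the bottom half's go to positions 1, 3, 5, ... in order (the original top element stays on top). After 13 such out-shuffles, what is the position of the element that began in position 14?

22

Track position through each out-shuffle: 14 → 28 → 27 → 25 → 21 → ... (continuing for 13 shuffles total) → 22.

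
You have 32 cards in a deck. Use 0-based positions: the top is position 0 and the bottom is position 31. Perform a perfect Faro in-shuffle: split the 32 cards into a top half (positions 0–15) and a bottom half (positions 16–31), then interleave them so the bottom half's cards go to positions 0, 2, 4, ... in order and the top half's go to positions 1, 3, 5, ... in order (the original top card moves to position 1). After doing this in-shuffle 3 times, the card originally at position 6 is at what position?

Track the card's position through each in-shuffle:
6 → 13 → 27 → 22

22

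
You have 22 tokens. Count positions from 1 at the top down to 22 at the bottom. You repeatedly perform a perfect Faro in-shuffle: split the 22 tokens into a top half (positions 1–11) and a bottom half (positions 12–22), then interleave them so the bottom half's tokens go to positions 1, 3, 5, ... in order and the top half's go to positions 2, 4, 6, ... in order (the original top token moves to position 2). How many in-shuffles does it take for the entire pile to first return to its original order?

The in-shuffle permutes the 22 positions with cycle lengths [11, 11].
Every token is home exactly when every cycle has completed a whole number of laps, i.e. after lcm(11) = 11 in-shuffles.

11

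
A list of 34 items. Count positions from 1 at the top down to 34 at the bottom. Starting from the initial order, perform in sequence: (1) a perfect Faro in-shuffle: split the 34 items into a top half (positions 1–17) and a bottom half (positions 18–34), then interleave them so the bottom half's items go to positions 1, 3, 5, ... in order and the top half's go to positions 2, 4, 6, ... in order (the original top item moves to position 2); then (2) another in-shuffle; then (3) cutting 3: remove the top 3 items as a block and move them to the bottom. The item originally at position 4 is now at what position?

13

Track the item from position 4 forward through each operation:
  after op 1 (in-shuffle): 4 → 8
  after op 2 (in-shuffle): 8 → 16
  after op 3 (cut 3): 16 → 13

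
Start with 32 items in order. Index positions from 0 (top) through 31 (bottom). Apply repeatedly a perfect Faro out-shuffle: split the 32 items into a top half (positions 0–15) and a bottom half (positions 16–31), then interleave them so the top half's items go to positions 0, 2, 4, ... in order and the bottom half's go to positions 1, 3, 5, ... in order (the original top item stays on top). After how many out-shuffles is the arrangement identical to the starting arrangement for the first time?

5

The out-shuffle permutes the 32 positions with cycle lengths [1, 1, 5, 5, 5, 5, 5, 5].
Every item is home exactly when every cycle has completed a whole number of laps, i.e. after lcm(1, 5) = 5 out-shuffles.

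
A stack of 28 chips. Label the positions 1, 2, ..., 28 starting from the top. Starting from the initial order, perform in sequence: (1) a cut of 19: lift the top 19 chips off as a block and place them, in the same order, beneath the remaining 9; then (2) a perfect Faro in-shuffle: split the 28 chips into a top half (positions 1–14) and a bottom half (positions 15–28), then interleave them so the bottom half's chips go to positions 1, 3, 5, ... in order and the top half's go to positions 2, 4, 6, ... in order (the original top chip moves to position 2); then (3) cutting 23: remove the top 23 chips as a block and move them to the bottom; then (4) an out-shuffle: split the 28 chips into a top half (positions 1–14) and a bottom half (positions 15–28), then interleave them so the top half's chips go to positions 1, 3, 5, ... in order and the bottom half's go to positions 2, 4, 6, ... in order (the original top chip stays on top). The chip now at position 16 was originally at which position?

14

Undo the operations in reverse order, starting from position 16:
  undo op 4 (out-shuffle, from bottom half): 16 ← 22
  undo op 3 (cut 23): 22 ← 17
  undo op 2 (in-shuffle, from bottom half): 17 ← 23
  undo op 1 (cut 19): 23 ← 14
So the chip at position 16 came from original position 14.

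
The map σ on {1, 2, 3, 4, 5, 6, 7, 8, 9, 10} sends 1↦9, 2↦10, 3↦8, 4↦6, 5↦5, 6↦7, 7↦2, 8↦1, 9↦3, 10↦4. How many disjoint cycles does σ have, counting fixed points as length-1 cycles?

Cycle decomposition: (1 9 3 8) (2 10 4 6 7) (5).
3 cycles.

3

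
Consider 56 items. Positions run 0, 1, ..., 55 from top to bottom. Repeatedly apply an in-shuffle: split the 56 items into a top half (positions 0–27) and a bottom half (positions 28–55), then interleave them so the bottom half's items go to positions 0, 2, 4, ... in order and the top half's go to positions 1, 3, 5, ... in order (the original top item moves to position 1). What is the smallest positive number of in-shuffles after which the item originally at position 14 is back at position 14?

Follow position 14 under repeated in-shuffles:
14 → 29 → 2 → 5 → 11 → 23 → 47 → 38 → 20 → 41 → 26 → 53 → 50 → 44 → 32 → 8 → 17 → 35 → 14
It first returns after 18 in-shuffles.

18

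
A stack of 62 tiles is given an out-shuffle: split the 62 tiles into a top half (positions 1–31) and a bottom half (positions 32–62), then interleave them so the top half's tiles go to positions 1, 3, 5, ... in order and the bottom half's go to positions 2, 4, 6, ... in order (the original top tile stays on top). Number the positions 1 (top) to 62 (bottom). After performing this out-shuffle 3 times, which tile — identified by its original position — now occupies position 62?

62

Work backwards from position 62, undoing one out-shuffle at a time:
62 ← 62 ← 62 ← 62
So the tile now at position 62 started at position 62.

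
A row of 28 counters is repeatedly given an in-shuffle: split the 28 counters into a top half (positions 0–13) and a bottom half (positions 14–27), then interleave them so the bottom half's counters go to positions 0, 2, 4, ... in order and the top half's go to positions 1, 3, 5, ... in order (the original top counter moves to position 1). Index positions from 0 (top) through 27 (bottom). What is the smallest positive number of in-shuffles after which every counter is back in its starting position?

28

The in-shuffle permutes the 28 positions with cycle lengths [28].
Every counter is home exactly when every cycle has completed a whole number of laps, i.e. after lcm(28) = 28 in-shuffles.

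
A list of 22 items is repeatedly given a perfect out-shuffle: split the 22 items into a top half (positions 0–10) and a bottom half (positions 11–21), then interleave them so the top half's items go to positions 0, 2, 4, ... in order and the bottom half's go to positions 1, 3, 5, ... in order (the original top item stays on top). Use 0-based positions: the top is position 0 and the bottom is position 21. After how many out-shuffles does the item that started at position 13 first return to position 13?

Follow position 13 under repeated out-shuffles:
13 → 5 → 10 → 20 → 19 → 17 → 13
It first returns after 6 out-shuffles.

6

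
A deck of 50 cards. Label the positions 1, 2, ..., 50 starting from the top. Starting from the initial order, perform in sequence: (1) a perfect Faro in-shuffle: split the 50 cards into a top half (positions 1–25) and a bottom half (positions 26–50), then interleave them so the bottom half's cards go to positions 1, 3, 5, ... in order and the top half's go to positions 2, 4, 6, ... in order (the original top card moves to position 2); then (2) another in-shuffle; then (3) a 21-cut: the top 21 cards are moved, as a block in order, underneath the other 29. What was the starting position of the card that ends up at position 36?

40

Undo the operations in reverse order, starting from position 36:
  undo op 3 (cut 21): 36 ← 7
  undo op 2 (in-shuffle, from bottom half): 7 ← 29
  undo op 1 (in-shuffle, from bottom half): 29 ← 40
So the card at position 36 came from original position 40.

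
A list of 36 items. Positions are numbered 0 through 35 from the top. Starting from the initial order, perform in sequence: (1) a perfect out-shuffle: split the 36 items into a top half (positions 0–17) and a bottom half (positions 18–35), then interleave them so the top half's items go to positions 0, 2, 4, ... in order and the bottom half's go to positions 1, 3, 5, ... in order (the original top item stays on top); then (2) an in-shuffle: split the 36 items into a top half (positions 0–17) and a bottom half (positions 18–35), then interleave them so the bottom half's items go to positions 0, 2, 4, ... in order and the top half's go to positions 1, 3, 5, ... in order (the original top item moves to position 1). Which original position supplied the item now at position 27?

24

Undo the operations in reverse order, starting from position 27:
  undo op 2 (in-shuffle, from top half): 27 ← 13
  undo op 1 (out-shuffle, from bottom half): 13 ← 24
So the item at position 27 came from original position 24.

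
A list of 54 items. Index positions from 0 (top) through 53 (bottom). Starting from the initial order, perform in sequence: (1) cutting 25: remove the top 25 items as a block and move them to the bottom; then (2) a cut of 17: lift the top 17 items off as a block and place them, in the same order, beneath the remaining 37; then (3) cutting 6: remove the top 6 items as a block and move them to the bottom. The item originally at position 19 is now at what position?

Track the item from position 19 forward through each operation:
  after op 1 (cut 25): 19 → 48
  after op 2 (cut 17): 48 → 31
  after op 3 (cut 6): 31 → 25

25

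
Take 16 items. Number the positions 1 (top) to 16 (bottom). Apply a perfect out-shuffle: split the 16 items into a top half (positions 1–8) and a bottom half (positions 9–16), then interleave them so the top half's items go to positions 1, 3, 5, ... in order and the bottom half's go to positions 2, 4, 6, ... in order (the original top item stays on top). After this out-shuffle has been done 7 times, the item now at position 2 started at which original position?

Work backwards from position 2, undoing one out-shuffle at a time:
2 ← 9 ← 5 ← 3 ← 2 ← 9 ← 5 ← 3
So the item now at position 2 started at position 3.

3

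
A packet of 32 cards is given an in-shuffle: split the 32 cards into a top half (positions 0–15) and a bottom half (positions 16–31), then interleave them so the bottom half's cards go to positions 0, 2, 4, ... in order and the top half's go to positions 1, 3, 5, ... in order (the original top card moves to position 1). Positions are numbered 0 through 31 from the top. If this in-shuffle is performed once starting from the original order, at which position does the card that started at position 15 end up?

Track the card's position through each in-shuffle:
15 → 31

31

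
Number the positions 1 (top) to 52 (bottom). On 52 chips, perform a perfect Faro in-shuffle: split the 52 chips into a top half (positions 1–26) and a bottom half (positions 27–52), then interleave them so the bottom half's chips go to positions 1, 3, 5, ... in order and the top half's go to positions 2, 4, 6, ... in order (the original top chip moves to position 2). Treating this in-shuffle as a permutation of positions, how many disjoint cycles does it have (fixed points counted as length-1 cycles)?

1

Trace each unvisited position around until it returns:
(1 2 4 8 16 32 ... len 52)
1 cycle in total.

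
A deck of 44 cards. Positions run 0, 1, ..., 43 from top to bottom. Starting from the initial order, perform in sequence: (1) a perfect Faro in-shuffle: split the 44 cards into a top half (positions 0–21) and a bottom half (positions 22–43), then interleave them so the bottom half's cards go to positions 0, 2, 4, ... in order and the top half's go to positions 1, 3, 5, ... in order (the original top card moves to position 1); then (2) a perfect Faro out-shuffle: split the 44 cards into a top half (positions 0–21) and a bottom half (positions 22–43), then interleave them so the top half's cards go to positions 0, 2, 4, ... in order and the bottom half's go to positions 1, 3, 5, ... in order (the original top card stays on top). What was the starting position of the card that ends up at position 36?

Undo the operations in reverse order, starting from position 36:
  undo op 2 (out-shuffle, from top half): 36 ← 18
  undo op 1 (in-shuffle, from bottom half): 18 ← 31
So the card at position 36 came from original position 31.

31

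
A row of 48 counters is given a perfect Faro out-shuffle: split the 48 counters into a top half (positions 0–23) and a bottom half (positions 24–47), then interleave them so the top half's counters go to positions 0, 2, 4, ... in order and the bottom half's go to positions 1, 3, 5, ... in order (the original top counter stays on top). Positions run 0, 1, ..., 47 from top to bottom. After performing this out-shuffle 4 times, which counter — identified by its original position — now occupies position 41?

29

Work backwards from position 41, undoing one out-shuffle at a time:
41 ← 44 ← 22 ← 11 ← 29
So the counter now at position 41 started at position 29.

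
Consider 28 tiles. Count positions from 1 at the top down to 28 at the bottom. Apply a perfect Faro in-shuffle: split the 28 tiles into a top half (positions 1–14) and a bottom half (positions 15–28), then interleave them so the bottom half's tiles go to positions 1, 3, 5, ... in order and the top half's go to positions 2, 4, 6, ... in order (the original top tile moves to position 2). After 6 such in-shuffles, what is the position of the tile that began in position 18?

Track the tile's position through each in-shuffle:
18 → 7 → 14 → 28 → 27 → 25 → 21

21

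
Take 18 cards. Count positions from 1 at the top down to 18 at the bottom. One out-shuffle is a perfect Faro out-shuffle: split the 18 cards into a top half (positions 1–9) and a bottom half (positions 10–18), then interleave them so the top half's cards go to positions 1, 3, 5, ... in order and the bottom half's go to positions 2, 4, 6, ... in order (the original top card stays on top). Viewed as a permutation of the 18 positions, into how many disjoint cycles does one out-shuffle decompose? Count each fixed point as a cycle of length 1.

4

Trace each unvisited position around until it returns:
(1) (2 3 5 9 17 16 14 10) (4 7 13 8 15 12 6 11) (18)
4 cycles in total.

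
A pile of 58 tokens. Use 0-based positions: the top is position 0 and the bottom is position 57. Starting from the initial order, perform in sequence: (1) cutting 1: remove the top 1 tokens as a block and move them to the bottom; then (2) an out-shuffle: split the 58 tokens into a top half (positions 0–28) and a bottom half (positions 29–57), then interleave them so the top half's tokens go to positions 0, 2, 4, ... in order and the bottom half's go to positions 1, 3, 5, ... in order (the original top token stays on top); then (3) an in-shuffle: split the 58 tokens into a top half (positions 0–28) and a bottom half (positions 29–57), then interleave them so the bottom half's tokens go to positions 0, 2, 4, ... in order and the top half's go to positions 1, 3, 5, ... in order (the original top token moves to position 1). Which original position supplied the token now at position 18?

20

Undo the operations in reverse order, starting from position 18:
  undo op 3 (in-shuffle, from bottom half): 18 ← 38
  undo op 2 (out-shuffle, from top half): 38 ← 19
  undo op 1 (cut 1): 19 ← 20
So the token at position 18 came from original position 20.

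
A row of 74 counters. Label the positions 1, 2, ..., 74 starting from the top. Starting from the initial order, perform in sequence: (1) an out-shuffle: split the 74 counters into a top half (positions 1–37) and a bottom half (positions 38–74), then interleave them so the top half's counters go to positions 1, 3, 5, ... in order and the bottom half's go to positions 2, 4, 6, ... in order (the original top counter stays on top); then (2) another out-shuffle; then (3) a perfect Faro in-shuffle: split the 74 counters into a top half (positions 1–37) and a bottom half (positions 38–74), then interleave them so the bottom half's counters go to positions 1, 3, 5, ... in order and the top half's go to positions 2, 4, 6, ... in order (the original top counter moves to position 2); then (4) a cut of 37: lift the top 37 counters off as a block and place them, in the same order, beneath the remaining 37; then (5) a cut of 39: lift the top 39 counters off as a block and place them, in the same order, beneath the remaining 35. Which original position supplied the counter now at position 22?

Undo the operations in reverse order, starting from position 22:
  undo op 5 (cut 39): 22 ← 61
  undo op 4 (cut 37): 61 ← 24
  undo op 3 (in-shuffle, from top half): 24 ← 12
  undo op 2 (out-shuffle, from bottom half): 12 ← 43
  undo op 1 (out-shuffle, from top half): 43 ← 22
So the counter at position 22 came from original position 22.

22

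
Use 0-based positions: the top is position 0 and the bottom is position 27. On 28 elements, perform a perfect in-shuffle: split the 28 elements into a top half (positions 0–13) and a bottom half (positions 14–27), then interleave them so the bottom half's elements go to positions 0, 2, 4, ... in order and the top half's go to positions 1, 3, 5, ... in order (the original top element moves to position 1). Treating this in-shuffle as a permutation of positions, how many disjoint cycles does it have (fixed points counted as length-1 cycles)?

1

Trace each unvisited position around until it returns:
(0 1 3 7 15 2 ... len 28)
1 cycle in total.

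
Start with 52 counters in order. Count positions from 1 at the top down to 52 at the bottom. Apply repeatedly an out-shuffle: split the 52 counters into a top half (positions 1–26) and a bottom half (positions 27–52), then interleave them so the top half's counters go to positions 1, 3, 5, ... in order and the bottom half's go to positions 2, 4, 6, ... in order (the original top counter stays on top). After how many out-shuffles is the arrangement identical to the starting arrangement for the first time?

8

The out-shuffle permutes the 52 positions with cycle lengths [1, 1, 2, 8, 8, 8, 8, 8, 8].
Every counter is home exactly when every cycle has completed a whole number of laps, i.e. after lcm(1, 2, 8) = 8 out-shuffles.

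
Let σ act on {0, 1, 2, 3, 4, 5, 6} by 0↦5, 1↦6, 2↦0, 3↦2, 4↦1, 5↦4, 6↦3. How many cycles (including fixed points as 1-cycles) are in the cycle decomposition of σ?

Cycle decomposition: (0 5 4 1 6 3 2).
1 cycle.

1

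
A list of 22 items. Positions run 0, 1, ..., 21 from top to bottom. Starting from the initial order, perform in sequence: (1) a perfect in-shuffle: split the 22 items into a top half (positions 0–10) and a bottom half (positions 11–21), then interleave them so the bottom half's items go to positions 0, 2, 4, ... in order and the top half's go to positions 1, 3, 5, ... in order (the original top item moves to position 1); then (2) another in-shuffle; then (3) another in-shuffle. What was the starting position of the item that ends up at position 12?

Undo the operations in reverse order, starting from position 12:
  undo op 3 (in-shuffle, from bottom half): 12 ← 17
  undo op 2 (in-shuffle, from top half): 17 ← 8
  undo op 1 (in-shuffle, from bottom half): 8 ← 15
So the item at position 12 came from original position 15.

15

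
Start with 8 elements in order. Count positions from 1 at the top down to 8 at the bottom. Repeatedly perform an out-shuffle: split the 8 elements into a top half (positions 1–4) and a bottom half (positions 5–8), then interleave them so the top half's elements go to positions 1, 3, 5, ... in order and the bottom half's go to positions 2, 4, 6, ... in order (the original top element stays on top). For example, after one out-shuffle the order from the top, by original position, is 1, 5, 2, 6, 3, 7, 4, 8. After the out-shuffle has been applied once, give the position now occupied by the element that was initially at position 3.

Track the element's position through each out-shuffle:
3 → 5

5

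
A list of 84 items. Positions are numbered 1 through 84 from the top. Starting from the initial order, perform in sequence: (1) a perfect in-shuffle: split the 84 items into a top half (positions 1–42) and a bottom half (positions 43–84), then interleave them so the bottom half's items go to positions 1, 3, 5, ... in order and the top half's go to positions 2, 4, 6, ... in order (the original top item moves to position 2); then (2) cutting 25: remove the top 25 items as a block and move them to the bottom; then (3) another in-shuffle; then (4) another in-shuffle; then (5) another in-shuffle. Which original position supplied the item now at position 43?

63

Undo the operations in reverse order, starting from position 43:
  undo op 5 (in-shuffle, from bottom half): 43 ← 64
  undo op 4 (in-shuffle, from top half): 64 ← 32
  undo op 3 (in-shuffle, from top half): 32 ← 16
  undo op 2 (cut 25): 16 ← 41
  undo op 1 (in-shuffle, from bottom half): 41 ← 63
So the item at position 43 came from original position 63.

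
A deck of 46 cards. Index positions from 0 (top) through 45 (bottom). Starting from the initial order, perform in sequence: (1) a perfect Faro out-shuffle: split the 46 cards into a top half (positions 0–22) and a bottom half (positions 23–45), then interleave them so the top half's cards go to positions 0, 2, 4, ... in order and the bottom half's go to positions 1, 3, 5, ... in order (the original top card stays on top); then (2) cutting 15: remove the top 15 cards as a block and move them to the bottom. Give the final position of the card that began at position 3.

Track the card from position 3 forward through each operation:
  after op 1 (out-shuffle): 3 → 6
  after op 2 (cut 15): 6 → 37

37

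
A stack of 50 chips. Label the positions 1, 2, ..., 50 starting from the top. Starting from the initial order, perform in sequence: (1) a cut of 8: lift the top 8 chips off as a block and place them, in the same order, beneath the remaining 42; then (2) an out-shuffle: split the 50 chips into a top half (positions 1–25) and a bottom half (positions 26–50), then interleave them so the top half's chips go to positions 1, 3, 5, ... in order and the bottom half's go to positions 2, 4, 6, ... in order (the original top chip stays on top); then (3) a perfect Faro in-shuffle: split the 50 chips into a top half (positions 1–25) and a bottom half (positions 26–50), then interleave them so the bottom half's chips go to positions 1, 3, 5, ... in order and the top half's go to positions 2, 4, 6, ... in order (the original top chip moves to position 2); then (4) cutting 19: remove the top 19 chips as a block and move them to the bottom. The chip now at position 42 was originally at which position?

Undo the operations in reverse order, starting from position 42:
  undo op 4 (cut 19): 42 ← 11
  undo op 3 (in-shuffle, from bottom half): 11 ← 31
  undo op 2 (out-shuffle, from top half): 31 ← 16
  undo op 1 (cut 8): 16 ← 24
So the chip at position 42 came from original position 24.

24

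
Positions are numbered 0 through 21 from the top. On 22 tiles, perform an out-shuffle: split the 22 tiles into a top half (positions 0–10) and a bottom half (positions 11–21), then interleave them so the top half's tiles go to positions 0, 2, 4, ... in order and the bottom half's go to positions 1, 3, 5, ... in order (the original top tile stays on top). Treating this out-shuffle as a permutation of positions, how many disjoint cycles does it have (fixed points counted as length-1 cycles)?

Trace each unvisited position around until it returns:
(0) (1 2 4 8 16 11) (3 6 12) (5 10 20 19 17 13) (7 14) (9 18 15) (21)
7 cycles in total.

7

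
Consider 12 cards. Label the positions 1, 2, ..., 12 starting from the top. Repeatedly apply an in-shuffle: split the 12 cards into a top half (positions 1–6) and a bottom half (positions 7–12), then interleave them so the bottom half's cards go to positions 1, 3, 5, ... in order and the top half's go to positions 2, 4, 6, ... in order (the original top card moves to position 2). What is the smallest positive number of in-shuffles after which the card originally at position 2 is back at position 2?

Follow position 2 under repeated in-shuffles:
2 → 4 → 8 → 3 → 6 → 12 → 11 → 9 → 5 → 10 → 7 → 1 → 2
It first returns after 12 in-shuffles.

12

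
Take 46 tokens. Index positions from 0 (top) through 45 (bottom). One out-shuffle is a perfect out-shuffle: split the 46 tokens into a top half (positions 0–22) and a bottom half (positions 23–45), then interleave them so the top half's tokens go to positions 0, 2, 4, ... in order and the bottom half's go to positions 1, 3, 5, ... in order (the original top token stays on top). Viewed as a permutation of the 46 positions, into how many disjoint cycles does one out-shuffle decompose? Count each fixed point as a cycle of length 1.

9

Trace each unvisited position around until it returns:
(0) (1 2 4 8 16 32 ... len 12) (3 6 12 24) (5 10 20 40 35 25) (7 14 28 11 22 44 ... len 12) (9 18 36 27) (15 30) (21 42 39 33) ... plus 1 more
9 cycles in total.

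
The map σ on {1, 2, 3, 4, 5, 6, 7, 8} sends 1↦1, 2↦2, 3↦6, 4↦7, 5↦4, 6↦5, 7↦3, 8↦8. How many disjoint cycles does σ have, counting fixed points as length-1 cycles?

Cycle decomposition: (1) (2) (3 6 5 4 7) (8).
4 cycles.

4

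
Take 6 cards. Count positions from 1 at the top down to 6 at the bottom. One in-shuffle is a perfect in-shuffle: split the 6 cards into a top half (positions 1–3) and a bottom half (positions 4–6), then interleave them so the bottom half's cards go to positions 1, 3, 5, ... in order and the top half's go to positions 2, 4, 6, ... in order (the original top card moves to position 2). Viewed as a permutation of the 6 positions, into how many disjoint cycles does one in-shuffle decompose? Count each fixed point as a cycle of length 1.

2

Trace each unvisited position around until it returns:
(1 2 4) (3 6 5)
2 cycles in total.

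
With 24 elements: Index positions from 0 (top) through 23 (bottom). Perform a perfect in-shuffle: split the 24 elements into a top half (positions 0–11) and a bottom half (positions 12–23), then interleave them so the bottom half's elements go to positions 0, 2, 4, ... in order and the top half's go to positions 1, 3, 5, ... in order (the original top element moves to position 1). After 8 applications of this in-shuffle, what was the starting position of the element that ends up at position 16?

6

Work backwards from position 16, undoing one in-shuffle at a time:
16 ← 20 ← 22 ← 23 ← 11 ← 5 ← 2 ← 13 ← 6
So the element now at position 16 started at position 6.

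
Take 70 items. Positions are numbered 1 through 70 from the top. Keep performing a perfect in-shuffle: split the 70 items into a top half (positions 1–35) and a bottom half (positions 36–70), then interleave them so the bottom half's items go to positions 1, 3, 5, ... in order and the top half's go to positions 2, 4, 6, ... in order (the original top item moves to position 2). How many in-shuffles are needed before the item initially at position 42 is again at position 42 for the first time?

35

Follow position 42 under repeated in-shuffles:
42 → 13 → 26 → 52 → 33 → 66 → 61 → 51 → ... → 42 (length 35)
It first returns after 35 in-shuffles.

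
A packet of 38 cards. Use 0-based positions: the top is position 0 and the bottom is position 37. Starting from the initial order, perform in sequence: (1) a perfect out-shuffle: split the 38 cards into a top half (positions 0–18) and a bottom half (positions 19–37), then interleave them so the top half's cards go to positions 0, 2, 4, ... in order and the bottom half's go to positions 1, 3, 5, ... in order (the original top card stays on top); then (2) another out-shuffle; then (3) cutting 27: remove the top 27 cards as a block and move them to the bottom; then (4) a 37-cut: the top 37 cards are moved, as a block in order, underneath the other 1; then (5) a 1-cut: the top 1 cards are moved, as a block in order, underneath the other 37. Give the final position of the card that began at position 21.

21

Track the card from position 21 forward through each operation:
  after op 1 (out-shuffle): 21 → 5
  after op 2 (out-shuffle): 5 → 10
  after op 3 (cut 27): 10 → 21
  after op 4 (cut 37): 21 → 22
  after op 5 (cut 1): 22 → 21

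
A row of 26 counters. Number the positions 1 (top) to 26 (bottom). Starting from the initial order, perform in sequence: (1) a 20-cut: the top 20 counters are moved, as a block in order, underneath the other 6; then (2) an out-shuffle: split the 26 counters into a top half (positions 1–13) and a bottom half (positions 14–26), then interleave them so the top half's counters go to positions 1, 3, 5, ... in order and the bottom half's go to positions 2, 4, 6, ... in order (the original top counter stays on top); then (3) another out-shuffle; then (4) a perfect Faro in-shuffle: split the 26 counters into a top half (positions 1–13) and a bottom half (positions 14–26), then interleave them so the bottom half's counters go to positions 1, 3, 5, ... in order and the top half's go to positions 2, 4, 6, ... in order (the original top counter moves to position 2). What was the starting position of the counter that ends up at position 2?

Undo the operations in reverse order, starting from position 2:
  undo op 4 (in-shuffle, from top half): 2 ← 1
  undo op 3 (out-shuffle, from top half): 1 ← 1
  undo op 2 (out-shuffle, from top half): 1 ← 1
  undo op 1 (cut 20): 1 ← 21
So the counter at position 2 came from original position 21.

21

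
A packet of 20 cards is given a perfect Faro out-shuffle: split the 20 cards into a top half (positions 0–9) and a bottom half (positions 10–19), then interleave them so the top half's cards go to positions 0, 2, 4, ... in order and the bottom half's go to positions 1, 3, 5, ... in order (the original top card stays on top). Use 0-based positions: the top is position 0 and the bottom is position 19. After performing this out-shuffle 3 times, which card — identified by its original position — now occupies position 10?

Work backwards from position 10, undoing one out-shuffle at a time:
10 ← 5 ← 12 ← 6
So the card now at position 10 started at position 6.

6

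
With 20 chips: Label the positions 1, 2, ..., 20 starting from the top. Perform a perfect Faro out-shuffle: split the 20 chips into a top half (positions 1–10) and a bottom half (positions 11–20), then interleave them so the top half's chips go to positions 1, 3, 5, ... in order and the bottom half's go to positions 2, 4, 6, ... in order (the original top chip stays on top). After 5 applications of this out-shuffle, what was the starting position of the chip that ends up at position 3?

Work backwards from position 3, undoing one out-shuffle at a time:
3 ← 2 ← 11 ← 6 ← 13 ← 7
So the chip now at position 3 started at position 7.

7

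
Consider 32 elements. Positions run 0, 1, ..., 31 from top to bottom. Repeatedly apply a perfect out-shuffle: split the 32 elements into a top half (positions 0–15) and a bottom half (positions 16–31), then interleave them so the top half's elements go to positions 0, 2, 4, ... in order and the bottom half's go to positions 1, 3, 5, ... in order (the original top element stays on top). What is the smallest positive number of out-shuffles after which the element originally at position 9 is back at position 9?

5

Follow position 9 under repeated out-shuffles:
9 → 18 → 5 → 10 → 20 → 9
It first returns after 5 out-shuffles.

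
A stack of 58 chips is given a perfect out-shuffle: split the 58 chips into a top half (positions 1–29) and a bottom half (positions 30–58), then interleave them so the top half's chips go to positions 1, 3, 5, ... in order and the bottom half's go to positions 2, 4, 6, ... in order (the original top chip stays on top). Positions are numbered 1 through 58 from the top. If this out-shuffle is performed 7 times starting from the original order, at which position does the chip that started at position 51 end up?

Track the chip's position through each out-shuffle:
51 → 44 → 30 → 2 → 3 → 5 → 9 → 17

17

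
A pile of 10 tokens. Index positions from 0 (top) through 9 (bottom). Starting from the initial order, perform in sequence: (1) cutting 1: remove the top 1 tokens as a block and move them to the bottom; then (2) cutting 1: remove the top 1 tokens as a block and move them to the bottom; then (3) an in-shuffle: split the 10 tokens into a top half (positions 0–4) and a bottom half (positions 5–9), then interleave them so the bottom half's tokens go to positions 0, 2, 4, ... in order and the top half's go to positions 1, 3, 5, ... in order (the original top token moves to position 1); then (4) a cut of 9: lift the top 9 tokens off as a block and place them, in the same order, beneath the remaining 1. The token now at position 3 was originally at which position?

8

Undo the operations in reverse order, starting from position 3:
  undo op 4 (cut 9): 3 ← 2
  undo op 3 (in-shuffle, from bottom half): 2 ← 6
  undo op 2 (cut 1): 6 ← 7
  undo op 1 (cut 1): 7 ← 8
So the token at position 3 came from original position 8.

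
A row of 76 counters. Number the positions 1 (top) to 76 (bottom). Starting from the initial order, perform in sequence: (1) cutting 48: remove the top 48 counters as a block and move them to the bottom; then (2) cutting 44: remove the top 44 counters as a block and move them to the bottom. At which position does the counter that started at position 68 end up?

Track the counter from position 68 forward through each operation:
  after op 1 (cut 48): 68 → 20
  after op 2 (cut 44): 20 → 52

52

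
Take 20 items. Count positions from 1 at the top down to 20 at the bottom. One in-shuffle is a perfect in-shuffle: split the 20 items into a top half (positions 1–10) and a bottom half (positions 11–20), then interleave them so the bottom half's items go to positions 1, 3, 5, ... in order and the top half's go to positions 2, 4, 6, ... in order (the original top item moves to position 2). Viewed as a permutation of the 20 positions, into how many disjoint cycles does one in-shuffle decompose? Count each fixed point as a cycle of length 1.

Trace each unvisited position around until it returns:
(1 2 4 8 16 11) (3 6 12) (5 10 20 19 17 13) (7 14) (9 18 15)
5 cycles in total.

5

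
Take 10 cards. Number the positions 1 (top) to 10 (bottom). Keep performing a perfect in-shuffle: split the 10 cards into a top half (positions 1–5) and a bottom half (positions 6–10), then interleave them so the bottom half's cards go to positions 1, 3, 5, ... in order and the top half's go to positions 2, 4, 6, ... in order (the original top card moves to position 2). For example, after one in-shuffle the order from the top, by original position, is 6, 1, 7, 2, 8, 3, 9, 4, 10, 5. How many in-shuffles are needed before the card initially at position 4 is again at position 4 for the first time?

Follow position 4 under repeated in-shuffles:
4 → 8 → 5 → 10 → 9 → 7 → 3 → 6 → 1 → 2 → 4
It first returns after 10 in-shuffles.

10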